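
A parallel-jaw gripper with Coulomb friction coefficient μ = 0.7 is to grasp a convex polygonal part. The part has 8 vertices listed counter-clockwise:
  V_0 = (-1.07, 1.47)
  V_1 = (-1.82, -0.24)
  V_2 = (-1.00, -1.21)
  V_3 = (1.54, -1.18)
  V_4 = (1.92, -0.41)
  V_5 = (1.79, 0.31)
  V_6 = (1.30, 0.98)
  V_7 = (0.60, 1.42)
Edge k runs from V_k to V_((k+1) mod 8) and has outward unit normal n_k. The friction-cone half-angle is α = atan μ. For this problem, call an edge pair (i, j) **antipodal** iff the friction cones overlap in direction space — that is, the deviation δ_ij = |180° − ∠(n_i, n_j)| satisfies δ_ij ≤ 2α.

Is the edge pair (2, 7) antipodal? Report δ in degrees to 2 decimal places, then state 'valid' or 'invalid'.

α = atan 0.7 = 34.99°;  2α = 69.98°
edge 2: e_2 = (+2.54, +0.03);  n_2 = (+0.0118, -0.9999)
edge 7: e_7 = (-1.67, +0.05);  n_7 = (+0.0299, +0.9996)
∠(n_2, n_7) = 177.61°
δ = |180° − 177.61°| = 2.39°
2.39° ≤ 2α = 69.98°  →  valid

δ = 2.39°, valid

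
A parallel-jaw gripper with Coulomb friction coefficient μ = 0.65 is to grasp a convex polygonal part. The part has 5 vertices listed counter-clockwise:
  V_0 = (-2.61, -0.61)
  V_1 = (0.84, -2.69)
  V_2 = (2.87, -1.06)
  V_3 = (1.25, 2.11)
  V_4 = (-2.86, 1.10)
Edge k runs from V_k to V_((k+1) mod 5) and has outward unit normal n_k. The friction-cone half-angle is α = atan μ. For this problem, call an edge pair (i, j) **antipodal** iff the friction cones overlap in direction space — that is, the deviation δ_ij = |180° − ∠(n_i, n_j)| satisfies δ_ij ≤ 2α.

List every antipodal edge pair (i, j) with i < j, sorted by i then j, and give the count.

count = 5; pairs: (0,2), (0,3), (1,3), (1,4), (2,4)

α = atan 0.65 = 33.02°;  2α = 66.05°
n_0 = (-0.5163, -0.8564)
n_1 = (+0.6261, -0.7797)
n_2 = (+0.8905, +0.4551)
n_3 = (-0.2386, +0.9711)
n_4 = (-0.9895, -0.1447)
  (0,1): δ = 110.15°  ·
  (0,2): δ = 31.85°  ✓
  (0,3): δ = 44.89°  ✓
  (0,4): δ = 129.40°  ·
  (1,2): δ = 101.69°  ·
  (1,3): δ = 24.96°  ✓
  (1,4): δ = 59.55°  ✓
  (2,3): δ = 103.26°  ·
  (2,4): δ = 18.75°  ✓
  (3,4): δ = 95.49°  ·
antipodal pairs: 5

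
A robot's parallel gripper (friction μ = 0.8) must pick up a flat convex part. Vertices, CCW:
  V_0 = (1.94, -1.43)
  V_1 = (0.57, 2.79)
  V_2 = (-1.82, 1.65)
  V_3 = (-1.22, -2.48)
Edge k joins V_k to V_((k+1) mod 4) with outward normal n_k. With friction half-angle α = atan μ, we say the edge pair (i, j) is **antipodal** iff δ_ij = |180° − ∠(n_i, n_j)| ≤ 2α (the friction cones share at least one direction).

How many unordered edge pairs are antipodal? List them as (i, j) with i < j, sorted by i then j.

count = 2; pairs: (0,2), (1,3)

α = atan 0.8 = 38.66°;  2α = 77.32°
n_0 = (+0.9511, +0.3088)
n_1 = (-0.4305, +0.9026)
n_2 = (-0.9896, -0.1438)
n_3 = (+0.3153, -0.9490)
  (0,1): δ = 82.49°  ·
  (0,2): δ = 9.72°  ✓
  (0,3): δ = 90.39°  ·
  (1,2): δ = 107.23°  ·
  (1,3): δ = 7.12°  ✓
  (2,3): δ = 79.89°  ·
antipodal pairs: 2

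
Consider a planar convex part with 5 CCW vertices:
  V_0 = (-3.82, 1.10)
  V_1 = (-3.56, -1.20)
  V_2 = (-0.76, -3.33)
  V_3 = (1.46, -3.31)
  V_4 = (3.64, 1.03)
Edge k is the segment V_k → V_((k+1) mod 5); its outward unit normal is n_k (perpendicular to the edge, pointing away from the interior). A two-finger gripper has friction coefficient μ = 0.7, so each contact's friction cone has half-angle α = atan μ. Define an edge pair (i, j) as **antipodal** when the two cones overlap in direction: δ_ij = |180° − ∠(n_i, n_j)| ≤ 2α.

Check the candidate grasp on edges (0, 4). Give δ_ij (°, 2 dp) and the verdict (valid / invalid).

δ = 83.01°, invalid

α = atan 0.7 = 34.99°;  2α = 69.98°
edge 0: e_0 = (+0.26, -2.30);  n_0 = (-0.9937, -0.1123)
edge 4: e_4 = (-7.46, +0.07);  n_4 = (+0.0094, +1.0000)
∠(n_0, n_4) = 96.99°
δ = |180° − 96.99°| = 83.01°
83.01° > 2α = 69.98°  →  invalid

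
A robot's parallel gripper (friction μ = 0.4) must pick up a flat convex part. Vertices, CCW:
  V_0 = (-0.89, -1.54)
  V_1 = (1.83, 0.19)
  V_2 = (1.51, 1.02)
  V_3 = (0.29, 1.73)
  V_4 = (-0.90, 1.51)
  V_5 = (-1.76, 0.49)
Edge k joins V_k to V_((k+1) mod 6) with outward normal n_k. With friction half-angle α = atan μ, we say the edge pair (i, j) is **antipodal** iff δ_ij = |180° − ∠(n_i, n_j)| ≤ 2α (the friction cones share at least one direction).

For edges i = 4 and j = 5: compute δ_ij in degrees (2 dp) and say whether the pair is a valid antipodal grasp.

α = atan 0.4 = 21.80°;  2α = 43.60°
edge 4: e_4 = (-0.86, -1.02);  n_4 = (-0.7645, +0.6446)
edge 5: e_5 = (+0.87, -2.03);  n_5 = (-0.9191, -0.3939)
∠(n_4, n_5) = 63.33°
δ = |180° − 63.33°| = 116.67°
116.67° > 2α = 43.60°  →  invalid

δ = 116.67°, invalid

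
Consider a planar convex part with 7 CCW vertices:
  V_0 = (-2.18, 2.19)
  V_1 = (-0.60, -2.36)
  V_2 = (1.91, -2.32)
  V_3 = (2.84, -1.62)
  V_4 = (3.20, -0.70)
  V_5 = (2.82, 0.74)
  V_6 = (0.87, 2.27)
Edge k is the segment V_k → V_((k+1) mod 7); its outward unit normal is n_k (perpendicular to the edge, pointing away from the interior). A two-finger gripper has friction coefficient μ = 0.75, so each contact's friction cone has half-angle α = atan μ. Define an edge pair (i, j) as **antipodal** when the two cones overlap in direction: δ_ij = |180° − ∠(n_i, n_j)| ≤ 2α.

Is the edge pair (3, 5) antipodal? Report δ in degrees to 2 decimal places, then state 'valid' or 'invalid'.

α = atan 0.75 = 36.87°;  2α = 73.74°
edge 3: e_3 = (+0.36, +0.92);  n_3 = (+0.9312, -0.3644)
edge 5: e_5 = (-1.95, +1.53);  n_5 = (+0.6173, +0.7867)
∠(n_3, n_5) = 73.25°
δ = |180° − 73.25°| = 106.75°
106.75° > 2α = 73.74°  →  invalid

δ = 106.75°, invalid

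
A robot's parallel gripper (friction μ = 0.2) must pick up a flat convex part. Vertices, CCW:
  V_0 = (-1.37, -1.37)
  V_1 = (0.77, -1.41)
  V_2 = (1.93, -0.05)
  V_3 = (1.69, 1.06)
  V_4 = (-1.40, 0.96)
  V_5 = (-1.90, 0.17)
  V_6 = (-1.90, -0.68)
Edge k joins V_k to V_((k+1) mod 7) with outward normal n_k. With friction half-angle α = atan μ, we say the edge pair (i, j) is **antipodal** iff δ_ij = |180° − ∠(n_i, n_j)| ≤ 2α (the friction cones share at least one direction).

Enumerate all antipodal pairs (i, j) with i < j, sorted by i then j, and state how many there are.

count = 3; pairs: (0,3), (1,4), (2,5)

α = atan 0.2 = 11.31°;  2α = 22.62°
n_0 = (-0.0187, -0.9998)
n_1 = (+0.7608, -0.6489)
n_2 = (+0.9774, +0.2113)
n_3 = (-0.0323, +0.9995)
n_4 = (-0.8450, +0.5348)
n_5 = (-1.0000, -0.0000)
n_6 = (-0.7931, -0.6092)
  (0,1): δ = 129.39°  ·
  (0,2): δ = 76.73°  ·
  (0,3): δ = 2.92°  ✓
  (0,4): δ = 58.74°  ·
  (0,5): δ = 91.07°  ·
  (0,6): δ = 128.60°  ·
  (1,2): δ = 127.34°  ·
  (1,3): δ = 47.68°  ·
  (1,4): δ = 8.13°  ✓
  (1,5): δ = 40.46°  ·
  (1,6): δ = 77.99°  ·
  (2,3): δ = 100.35°  ·
  (2,4): δ = 44.53°  ·
  (2,5): δ = 12.20°  ✓
  (2,6): δ = 25.33°  ·
  (3,4): δ = 124.18°  ·
  (3,5): δ = 91.85°  ·
  (3,6): δ = 54.33°  ·
  (4,5): δ = 147.67°  ·
  (4,6): δ = 110.14°  ·
  (5,6): δ = 142.47°  ·
antipodal pairs: 3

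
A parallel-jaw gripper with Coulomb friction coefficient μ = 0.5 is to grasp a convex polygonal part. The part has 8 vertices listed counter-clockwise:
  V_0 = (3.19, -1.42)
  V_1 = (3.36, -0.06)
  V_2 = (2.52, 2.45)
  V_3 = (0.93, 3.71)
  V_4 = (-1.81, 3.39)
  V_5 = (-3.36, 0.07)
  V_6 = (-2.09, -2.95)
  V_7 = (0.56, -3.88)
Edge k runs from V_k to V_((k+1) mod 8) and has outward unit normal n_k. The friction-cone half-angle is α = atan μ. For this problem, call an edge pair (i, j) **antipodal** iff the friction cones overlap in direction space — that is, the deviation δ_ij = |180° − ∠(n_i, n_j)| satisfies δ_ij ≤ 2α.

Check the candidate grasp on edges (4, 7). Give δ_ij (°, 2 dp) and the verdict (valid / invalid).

δ = 21.89°, valid

α = atan 0.5 = 26.57°;  2α = 53.13°
edge 4: e_4 = (-1.55, -3.32);  n_4 = (-0.9061, +0.4230)
edge 7: e_7 = (+2.63, +2.46);  n_7 = (+0.6831, -0.7303)
∠(n_4, n_7) = 158.11°
δ = |180° − 158.11°| = 21.89°
21.89° ≤ 2α = 53.13°  →  valid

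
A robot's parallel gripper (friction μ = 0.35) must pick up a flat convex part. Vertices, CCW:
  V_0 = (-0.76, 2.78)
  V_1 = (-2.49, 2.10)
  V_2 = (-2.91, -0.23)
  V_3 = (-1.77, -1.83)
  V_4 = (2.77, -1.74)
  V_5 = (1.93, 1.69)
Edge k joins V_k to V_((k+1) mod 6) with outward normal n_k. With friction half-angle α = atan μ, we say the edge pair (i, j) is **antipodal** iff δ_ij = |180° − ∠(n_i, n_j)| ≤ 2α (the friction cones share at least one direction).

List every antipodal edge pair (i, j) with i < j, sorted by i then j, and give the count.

α = atan 0.35 = 19.29°;  2α = 38.58°
n_0 = (-0.3658, +0.9307)
n_1 = (-0.9841, +0.1774)
n_2 = (-0.8144, -0.5803)
n_3 = (+0.0198, -0.9998)
n_4 = (+0.9713, +0.2379)
n_5 = (+0.3755, +0.9268)
  (0,1): δ = 121.68°  ·
  (0,2): δ = 75.99°  ·
  (0,3): δ = 20.32°  ✓
  (0,4): δ = 82.30°  ·
  (0,5): δ = 136.48°  ·
  (1,2): δ = 134.31°  ·
  (1,3): δ = 78.65°  ·
  (1,4): δ = 23.98°  ✓
  (1,5): δ = 78.16°  ·
  (2,3): δ = 124.33°  ·
  (2,4): δ = 21.71°  ✓
  (2,5): δ = 32.47°  ✓
  (3,4): δ = 77.37°  ·
  (3,5): δ = 23.19°  ✓
  (4,5): δ = 125.82°  ·
antipodal pairs: 5

count = 5; pairs: (0,3), (1,4), (2,4), (2,5), (3,5)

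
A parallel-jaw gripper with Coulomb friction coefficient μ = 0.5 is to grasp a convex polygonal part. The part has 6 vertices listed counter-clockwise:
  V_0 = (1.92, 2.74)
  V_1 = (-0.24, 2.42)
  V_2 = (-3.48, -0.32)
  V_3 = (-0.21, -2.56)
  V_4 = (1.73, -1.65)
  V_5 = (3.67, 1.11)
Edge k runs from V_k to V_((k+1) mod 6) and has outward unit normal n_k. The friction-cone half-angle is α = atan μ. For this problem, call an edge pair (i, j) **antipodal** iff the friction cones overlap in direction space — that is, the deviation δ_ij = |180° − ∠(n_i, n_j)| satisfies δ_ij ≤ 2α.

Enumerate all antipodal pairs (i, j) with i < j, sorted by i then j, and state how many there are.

α = atan 0.5 = 26.57°;  2α = 53.13°
n_0 = (-0.1465, +0.9892)
n_1 = (-0.6457, +0.7636)
n_2 = (-0.5651, -0.8250)
n_3 = (+0.4247, -0.9053)
n_4 = (+0.8181, -0.5751)
n_5 = (+0.6816, +0.7318)
  (0,1): δ = 148.21°  ·
  (0,2): δ = 42.84°  ✓
  (0,3): δ = 16.70°  ✓
  (0,4): δ = 46.47°  ✓
  (0,5): δ = 128.61°  ·
  (1,2): δ = 74.63°  ·
  (1,3): δ = 15.09°  ✓
  (1,4): δ = 14.68°  ✓
  (1,5): δ = 96.81°  ·
  (2,3): δ = 120.46°  ·
  (2,4): δ = 90.69°  ·
  (2,5): δ = 8.55°  ✓
  (3,4): δ = 150.23°  ·
  (3,5): δ = 68.10°  ·
  (4,5): δ = 97.86°  ·
antipodal pairs: 6

count = 6; pairs: (0,2), (0,3), (0,4), (1,3), (1,4), (2,5)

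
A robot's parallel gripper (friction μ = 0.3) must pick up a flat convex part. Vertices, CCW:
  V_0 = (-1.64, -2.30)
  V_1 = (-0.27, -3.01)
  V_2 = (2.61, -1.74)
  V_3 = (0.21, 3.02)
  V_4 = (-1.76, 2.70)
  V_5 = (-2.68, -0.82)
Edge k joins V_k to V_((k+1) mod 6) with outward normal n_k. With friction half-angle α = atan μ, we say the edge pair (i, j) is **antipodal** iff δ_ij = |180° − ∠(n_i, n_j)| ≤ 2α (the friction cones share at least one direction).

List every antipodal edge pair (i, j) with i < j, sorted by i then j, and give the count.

α = atan 0.3 = 16.70°;  2α = 33.40°
n_0 = (-0.4601, -0.8879)
n_1 = (+0.4035, -0.9150)
n_2 = (+0.8929, +0.4502)
n_3 = (-0.1603, +0.9871)
n_4 = (-0.9675, +0.2529)
n_5 = (-0.8182, -0.5749)
  (0,1): δ = 128.81°  ·
  (0,2): δ = 35.85°  ·
  (0,3): δ = 36.62°  ·
  (0,4): δ = 102.75°  ·
  (0,5): δ = 152.49°  ·
  (1,2): δ = 87.04°  ·
  (1,3): δ = 14.57°  ✓
  (1,4): δ = 51.56°  ·
  (1,5): δ = 101.30°  ·
  (2,3): δ = 107.53°  ·
  (2,4): δ = 41.40°  ·
  (2,5): δ = 8.34°  ✓
  (3,4): δ = 113.87°  ·
  (3,5): δ = 64.13°  ·
  (4,5): δ = 130.26°  ·
antipodal pairs: 2

count = 2; pairs: (1,3), (2,5)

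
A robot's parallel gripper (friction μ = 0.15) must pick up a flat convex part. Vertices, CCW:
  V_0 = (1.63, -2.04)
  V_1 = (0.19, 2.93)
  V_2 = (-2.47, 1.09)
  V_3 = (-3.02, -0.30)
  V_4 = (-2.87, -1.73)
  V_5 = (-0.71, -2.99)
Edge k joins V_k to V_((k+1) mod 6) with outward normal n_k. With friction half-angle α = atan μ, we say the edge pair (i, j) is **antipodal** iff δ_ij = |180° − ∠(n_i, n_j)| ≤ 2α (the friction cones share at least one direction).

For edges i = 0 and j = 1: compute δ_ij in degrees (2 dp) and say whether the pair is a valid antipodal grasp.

α = atan 0.15 = 8.53°;  2α = 17.06°
edge 0: e_0 = (-1.44, +4.97);  n_0 = (+0.9605, +0.2783)
edge 1: e_1 = (-2.66, -1.84);  n_1 = (-0.5689, +0.8224)
∠(n_0, n_1) = 108.51°
δ = |180° − 108.51°| = 71.49°
71.49° > 2α = 17.06°  →  invalid

δ = 71.49°, invalid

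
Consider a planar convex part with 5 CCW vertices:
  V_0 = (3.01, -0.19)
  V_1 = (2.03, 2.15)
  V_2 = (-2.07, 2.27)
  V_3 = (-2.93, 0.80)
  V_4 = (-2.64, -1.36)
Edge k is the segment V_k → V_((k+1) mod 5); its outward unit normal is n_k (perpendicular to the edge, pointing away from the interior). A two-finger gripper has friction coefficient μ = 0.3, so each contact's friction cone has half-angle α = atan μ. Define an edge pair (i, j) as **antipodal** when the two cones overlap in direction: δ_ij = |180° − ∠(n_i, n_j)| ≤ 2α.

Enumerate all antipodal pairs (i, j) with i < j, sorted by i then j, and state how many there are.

α = atan 0.3 = 16.70°;  2α = 33.40°
n_0 = (+0.9224, +0.3863)
n_1 = (+0.0293, +0.9996)
n_2 = (-0.8631, +0.5050)
n_3 = (-0.9911, -0.1331)
n_4 = (+0.2028, -0.9792)
  (0,1): δ = 114.40°  ·
  (0,2): δ = 53.05°  ·
  (0,3): δ = 15.08°  ✓
  (0,4): δ = 78.98°  ·
  (1,2): δ = 118.65°  ·
  (1,3): δ = 80.68°  ·
  (1,4): δ = 13.38°  ✓
  (2,3): δ = 142.02°  ·
  (2,4): δ = 47.97°  ·
  (3,4): δ = 85.95°  ·
antipodal pairs: 2

count = 2; pairs: (0,3), (1,4)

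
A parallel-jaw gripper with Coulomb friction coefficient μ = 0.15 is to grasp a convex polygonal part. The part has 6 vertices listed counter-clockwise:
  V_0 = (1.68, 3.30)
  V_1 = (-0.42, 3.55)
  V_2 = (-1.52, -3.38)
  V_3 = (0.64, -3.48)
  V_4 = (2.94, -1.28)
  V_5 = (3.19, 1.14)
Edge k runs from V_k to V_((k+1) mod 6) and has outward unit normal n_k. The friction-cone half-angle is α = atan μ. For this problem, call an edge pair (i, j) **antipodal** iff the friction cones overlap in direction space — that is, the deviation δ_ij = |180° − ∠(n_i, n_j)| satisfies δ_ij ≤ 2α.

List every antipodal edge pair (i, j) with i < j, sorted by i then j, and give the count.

α = atan 0.15 = 8.53°;  2α = 17.06°
n_0 = (+0.1182, +0.9930)
n_1 = (-0.9876, +0.1568)
n_2 = (-0.0462, -0.9989)
n_3 = (+0.6912, -0.7226)
n_4 = (+0.9947, -0.1028)
n_5 = (+0.8196, +0.5730)
  (0,1): δ = 92.23°  ·
  (0,2): δ = 4.14°  ✓
  (0,3): δ = 50.52°  ·
  (0,4): δ = 90.89°  ·
  (0,5): δ = 131.75°  ·
  (1,2): δ = 83.63°  ·
  (1,3): δ = 37.25°  ·
  (1,4): δ = 3.12°  ✓
  (1,5): δ = 43.98°  ·
  (2,3): δ = 133.62°  ·
  (2,4): δ = 93.25°  ·
  (2,5): δ = 52.39°  ·
  (3,4): δ = 139.63°  ·
  (3,5): δ = 98.77°  ·
  (4,5): δ = 139.15°  ·
antipodal pairs: 2

count = 2; pairs: (0,2), (1,4)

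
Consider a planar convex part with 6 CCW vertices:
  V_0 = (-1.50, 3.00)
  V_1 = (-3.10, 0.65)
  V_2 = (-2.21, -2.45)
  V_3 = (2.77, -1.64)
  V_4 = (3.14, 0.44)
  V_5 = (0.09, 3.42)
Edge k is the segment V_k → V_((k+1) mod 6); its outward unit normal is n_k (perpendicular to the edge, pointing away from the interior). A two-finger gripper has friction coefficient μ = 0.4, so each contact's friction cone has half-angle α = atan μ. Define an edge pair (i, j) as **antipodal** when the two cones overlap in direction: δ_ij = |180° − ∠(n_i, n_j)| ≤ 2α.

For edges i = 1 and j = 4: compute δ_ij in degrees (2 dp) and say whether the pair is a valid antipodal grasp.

δ = 29.65°, valid

α = atan 0.4 = 21.80°;  2α = 43.60°
edge 1: e_1 = (+0.89, -3.10);  n_1 = (-0.9612, -0.2759)
edge 4: e_4 = (-3.05, +2.98);  n_4 = (+0.6989, +0.7153)
∠(n_1, n_4) = 150.35°
δ = |180° − 150.35°| = 29.65°
29.65° ≤ 2α = 43.60°  →  valid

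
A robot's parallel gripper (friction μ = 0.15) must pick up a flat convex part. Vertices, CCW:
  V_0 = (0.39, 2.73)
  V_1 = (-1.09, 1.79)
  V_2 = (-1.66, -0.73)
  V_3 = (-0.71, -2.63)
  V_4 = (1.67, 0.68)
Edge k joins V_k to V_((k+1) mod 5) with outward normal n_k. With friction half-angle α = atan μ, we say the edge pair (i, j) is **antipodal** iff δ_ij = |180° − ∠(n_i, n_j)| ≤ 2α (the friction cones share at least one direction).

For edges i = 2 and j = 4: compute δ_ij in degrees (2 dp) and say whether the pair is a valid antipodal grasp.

δ = 5.42°, valid

α = atan 0.15 = 8.53°;  2α = 17.06°
edge 2: e_2 = (+0.95, -1.90);  n_2 = (-0.8944, -0.4472)
edge 4: e_4 = (-1.28, +2.05);  n_4 = (+0.8482, +0.5296)
∠(n_2, n_4) = 174.58°
δ = |180° − 174.58°| = 5.42°
5.42° ≤ 2α = 17.06°  →  valid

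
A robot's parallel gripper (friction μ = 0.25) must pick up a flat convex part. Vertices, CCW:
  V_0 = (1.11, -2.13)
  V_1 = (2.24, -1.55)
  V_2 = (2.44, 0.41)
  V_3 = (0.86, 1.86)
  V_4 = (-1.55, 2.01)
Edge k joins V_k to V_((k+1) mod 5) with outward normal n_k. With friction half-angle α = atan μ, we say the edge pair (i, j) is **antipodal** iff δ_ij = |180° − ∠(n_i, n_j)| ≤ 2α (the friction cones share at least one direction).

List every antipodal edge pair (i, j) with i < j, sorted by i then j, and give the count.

α = atan 0.25 = 14.04°;  2α = 28.07°
n_0 = (+0.4566, -0.8897)
n_1 = (+0.9948, -0.1015)
n_2 = (+0.6761, +0.7368)
n_3 = (+0.0621, +0.9981)
n_4 = (-0.8413, -0.5406)
  (0,1): δ = 123.00°  ·
  (0,2): δ = 69.71°  ·
  (0,3): δ = 30.73°  ·
  (0,4): δ = 95.55°  ·
  (1,2): δ = 126.72°  ·
  (1,3): δ = 87.74°  ·
  (1,4): δ = 38.55°  ·
  (2,3): δ = 141.02°  ·
  (2,4): δ = 14.74°  ✓
  (3,4): δ = 53.72°  ·
antipodal pairs: 1

count = 1; pairs: (2,4)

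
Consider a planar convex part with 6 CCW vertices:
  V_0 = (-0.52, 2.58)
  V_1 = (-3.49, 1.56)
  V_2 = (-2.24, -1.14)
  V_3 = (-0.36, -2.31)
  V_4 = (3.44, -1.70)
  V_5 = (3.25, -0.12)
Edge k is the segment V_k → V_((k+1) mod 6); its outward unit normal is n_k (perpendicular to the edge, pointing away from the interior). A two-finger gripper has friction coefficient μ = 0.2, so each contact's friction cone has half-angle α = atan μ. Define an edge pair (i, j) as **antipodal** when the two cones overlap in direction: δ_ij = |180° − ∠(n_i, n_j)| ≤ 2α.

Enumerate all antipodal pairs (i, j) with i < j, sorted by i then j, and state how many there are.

α = atan 0.2 = 11.31°;  2α = 22.62°
n_0 = (-0.3248, +0.9458)
n_1 = (-0.9075, -0.4201)
n_2 = (-0.5284, -0.8490)
n_3 = (+0.1585, -0.9874)
n_4 = (+0.9928, +0.1194)
n_5 = (+0.5823, +0.8130)
  (0,1): δ = 84.11°  ·
  (0,2): δ = 50.85°  ·
  (0,3): δ = 9.83°  ✓
  (0,4): δ = 77.90°  ·
  (0,5): δ = 125.44°  ·
  (1,2): δ = 146.74°  ·
  (1,3): δ = 105.72°  ·
  (1,4): δ = 17.99°  ✓
  (1,5): δ = 29.55°  ·
  (2,3): δ = 138.98°  ·
  (2,4): δ = 51.25°  ·
  (2,5): δ = 3.71°  ✓
  (3,4): δ = 92.26°  ·
  (3,5): δ = 44.73°  ·
  (4,5): δ = 132.47°  ·
antipodal pairs: 3

count = 3; pairs: (0,3), (1,4), (2,5)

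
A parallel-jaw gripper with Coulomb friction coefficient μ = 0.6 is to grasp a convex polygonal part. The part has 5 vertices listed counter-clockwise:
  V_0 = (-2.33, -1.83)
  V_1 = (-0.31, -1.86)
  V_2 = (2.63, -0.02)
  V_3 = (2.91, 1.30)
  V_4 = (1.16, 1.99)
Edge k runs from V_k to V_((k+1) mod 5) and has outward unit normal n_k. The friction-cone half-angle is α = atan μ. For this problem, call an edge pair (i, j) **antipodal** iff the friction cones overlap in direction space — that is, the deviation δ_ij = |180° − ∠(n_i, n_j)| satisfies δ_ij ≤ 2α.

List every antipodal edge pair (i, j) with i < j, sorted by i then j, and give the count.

α = atan 0.6 = 30.96°;  2α = 61.93°
n_0 = (-0.0148, -0.9999)
n_1 = (+0.5305, -0.8477)
n_2 = (+0.9782, -0.2075)
n_3 = (+0.3668, +0.9303)
n_4 = (-0.7383, +0.6745)
  (0,1): δ = 147.11°  ·
  (0,2): δ = 101.13°  ·
  (0,3): δ = 20.67°  ✓
  (0,4): δ = 48.44°  ✓
  (1,2): δ = 134.02°  ·
  (1,3): δ = 53.56°  ✓
  (1,4): δ = 15.54°  ✓
  (2,3): δ = 99.54°  ·
  (2,4): δ = 30.44°  ✓
  (3,4): δ = 110.90°  ·
antipodal pairs: 5

count = 5; pairs: (0,3), (0,4), (1,3), (1,4), (2,4)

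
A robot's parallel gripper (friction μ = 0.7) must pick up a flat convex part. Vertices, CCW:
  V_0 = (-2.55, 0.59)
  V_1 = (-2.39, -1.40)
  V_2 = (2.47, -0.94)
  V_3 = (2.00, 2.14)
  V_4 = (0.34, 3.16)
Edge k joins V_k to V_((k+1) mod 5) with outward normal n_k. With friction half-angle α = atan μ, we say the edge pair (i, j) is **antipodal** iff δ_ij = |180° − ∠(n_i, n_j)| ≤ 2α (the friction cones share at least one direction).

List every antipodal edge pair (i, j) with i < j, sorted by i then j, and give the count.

count = 5; pairs: (0,2), (0,3), (1,3), (1,4), (2,4)

α = atan 0.7 = 34.99°;  2α = 69.98°
n_0 = (-0.9968, -0.0801)
n_1 = (+0.0942, -0.9956)
n_2 = (+0.9886, +0.1509)
n_3 = (+0.5235, +0.8520)
n_4 = (-0.6645, +0.7473)
  (0,1): δ = 89.19°  ·
  (0,2): δ = 4.08°  ✓
  (0,3): δ = 53.83°  ✓
  (0,4): δ = 127.05°  ·
  (1,2): δ = 86.73°  ·
  (1,3): δ = 36.98°  ✓
  (1,4): δ = 36.24°  ✓
  (2,3): δ = 130.25°  ·
  (2,4): δ = 57.03°  ✓
  (3,4): δ = 106.79°  ·
antipodal pairs: 5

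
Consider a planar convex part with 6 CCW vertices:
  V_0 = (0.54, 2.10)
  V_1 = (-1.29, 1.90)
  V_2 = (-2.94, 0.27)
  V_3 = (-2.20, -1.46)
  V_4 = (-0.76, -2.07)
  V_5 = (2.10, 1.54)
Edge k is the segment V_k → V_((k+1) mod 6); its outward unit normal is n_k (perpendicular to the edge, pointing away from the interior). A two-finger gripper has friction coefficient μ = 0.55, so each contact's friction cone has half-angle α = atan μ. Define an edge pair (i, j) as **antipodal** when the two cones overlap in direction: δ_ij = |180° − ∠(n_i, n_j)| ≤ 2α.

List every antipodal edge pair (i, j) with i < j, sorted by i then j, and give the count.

α = atan 0.55 = 28.81°;  2α = 57.62°
n_0 = (-0.1086, +0.9941)
n_1 = (-0.7028, +0.7114)
n_2 = (-0.9194, -0.3933)
n_3 = (-0.3901, -0.9208)
n_4 = (+0.7838, -0.6210)
n_5 = (+0.3379, +0.9412)
  (0,1): δ = 141.59°  ·
  (0,2): δ = 73.08°  ·
  (0,3): δ = 29.20°  ✓
  (0,4): δ = 45.38°  ✓
  (0,5): δ = 154.02°  ·
  (1,2): δ = 111.49°  ·
  (1,3): δ = 67.61°  ·
  (1,4): δ = 6.96°  ✓
  (1,5): δ = 115.60°  ·
  (2,3): δ = 136.12°  ·
  (2,4): δ = 61.55°  ·
  (2,5): δ = 47.09°  ✓
  (3,4): δ = 105.43°  ·
  (3,5): δ = 3.21°  ✓
  (4,5): δ = 71.36°  ·
antipodal pairs: 5

count = 5; pairs: (0,3), (0,4), (1,4), (2,5), (3,5)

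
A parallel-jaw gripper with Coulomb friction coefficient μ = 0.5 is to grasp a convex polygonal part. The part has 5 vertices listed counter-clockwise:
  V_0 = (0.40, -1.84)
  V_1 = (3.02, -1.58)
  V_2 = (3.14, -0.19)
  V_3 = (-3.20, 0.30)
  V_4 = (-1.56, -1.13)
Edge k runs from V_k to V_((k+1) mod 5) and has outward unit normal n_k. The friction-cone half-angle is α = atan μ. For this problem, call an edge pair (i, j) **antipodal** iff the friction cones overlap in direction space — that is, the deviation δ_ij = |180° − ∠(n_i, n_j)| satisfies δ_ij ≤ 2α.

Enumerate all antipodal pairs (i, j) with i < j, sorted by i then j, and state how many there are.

count = 3; pairs: (0,2), (2,3), (2,4)

α = atan 0.5 = 26.57°;  2α = 53.13°
n_0 = (+0.0988, -0.9951)
n_1 = (+0.9963, -0.0860)
n_2 = (+0.0771, +0.9970)
n_3 = (-0.6572, -0.7537)
n_4 = (-0.3406, -0.9402)
  (0,1): δ = 100.60°  ·
  (0,2): δ = 10.09°  ✓
  (0,3): δ = 133.25°  ·
  (0,4): δ = 154.42°  ·
  (1,2): δ = 89.49°  ·
  (1,3): δ = 53.85°  ·
  (1,4): δ = 75.02°  ·
  (2,3): δ = 36.67°  ✓
  (2,4): δ = 15.49°  ✓
  (3,4): δ = 158.83°  ·
antipodal pairs: 3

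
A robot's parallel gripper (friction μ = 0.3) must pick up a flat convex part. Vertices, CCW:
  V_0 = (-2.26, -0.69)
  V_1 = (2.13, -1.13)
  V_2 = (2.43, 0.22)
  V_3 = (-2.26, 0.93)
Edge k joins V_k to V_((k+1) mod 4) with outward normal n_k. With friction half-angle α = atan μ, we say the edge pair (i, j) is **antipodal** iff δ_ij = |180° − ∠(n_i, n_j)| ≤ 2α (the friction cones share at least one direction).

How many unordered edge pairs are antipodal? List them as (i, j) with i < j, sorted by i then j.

α = atan 0.3 = 16.70°;  2α = 33.40°
n_0 = (-0.0997, -0.9950)
n_1 = (+0.9762, -0.2169)
n_2 = (+0.1497, +0.9887)
n_3 = (-1.0000, -0.0000)
  (0,1): δ = 96.81°  ·
  (0,2): δ = 2.88°  ✓
  (0,3): δ = 95.72°  ·
  (1,2): δ = 86.08°  ·
  (1,3): δ = 12.53°  ✓
  (2,3): δ = 81.39°  ·
antipodal pairs: 2

count = 2; pairs: (0,2), (1,3)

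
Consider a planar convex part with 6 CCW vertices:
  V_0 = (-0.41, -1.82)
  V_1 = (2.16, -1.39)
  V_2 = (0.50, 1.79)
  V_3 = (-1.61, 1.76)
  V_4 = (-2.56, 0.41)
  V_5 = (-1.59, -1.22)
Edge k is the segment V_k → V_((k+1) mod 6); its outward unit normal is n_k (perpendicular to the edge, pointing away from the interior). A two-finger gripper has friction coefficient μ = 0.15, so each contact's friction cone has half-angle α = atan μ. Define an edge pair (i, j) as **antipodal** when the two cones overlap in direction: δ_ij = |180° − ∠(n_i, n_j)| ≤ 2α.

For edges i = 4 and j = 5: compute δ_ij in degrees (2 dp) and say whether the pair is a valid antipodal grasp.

δ = 147.71°, invalid

α = atan 0.15 = 8.53°;  2α = 17.06°
edge 4: e_4 = (+0.97, -1.63);  n_4 = (-0.8593, -0.5114)
edge 5: e_5 = (+1.18, -0.60);  n_5 = (-0.4532, -0.8914)
∠(n_4, n_5) = 32.29°
δ = |180° − 32.29°| = 147.71°
147.71° > 2α = 17.06°  →  invalid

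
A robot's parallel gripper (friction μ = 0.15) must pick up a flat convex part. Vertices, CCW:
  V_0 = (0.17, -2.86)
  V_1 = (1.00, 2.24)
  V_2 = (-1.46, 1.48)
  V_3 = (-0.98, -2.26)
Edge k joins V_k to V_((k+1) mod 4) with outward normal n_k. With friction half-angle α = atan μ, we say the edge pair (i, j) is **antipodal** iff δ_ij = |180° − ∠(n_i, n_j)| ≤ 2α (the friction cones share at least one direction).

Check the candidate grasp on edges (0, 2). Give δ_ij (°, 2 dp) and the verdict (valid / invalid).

α = atan 0.15 = 8.53°;  2α = 17.06°
edge 0: e_0 = (+0.83, +5.10);  n_0 = (+0.9870, -0.1606)
edge 2: e_2 = (+0.48, -3.74);  n_2 = (-0.9919, -0.1273)
∠(n_0, n_2) = 163.44°
δ = |180° − 163.44°| = 16.56°
16.56° ≤ 2α = 17.06°  →  valid

δ = 16.56°, valid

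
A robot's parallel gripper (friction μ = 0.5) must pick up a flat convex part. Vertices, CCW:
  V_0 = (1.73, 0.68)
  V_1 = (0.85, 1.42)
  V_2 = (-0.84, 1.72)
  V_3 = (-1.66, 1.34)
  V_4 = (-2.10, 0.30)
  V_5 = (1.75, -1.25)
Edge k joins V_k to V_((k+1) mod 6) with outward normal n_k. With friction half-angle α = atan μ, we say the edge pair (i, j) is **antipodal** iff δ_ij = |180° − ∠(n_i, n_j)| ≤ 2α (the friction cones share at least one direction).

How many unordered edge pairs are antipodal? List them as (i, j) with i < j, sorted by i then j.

count = 4; pairs: (0,4), (1,4), (2,4), (3,5)

α = atan 0.5 = 26.57°;  2α = 53.13°
n_0 = (+0.6436, +0.7654)
n_1 = (+0.1748, +0.9846)
n_2 = (-0.4205, +0.9073)
n_3 = (-0.9210, +0.3896)
n_4 = (-0.3735, -0.9276)
n_5 = (+0.9999, +0.0104)
  (0,1): δ = 150.01°  ·
  (0,2): δ = 115.08°  ·
  (0,3): δ = 72.87°  ·
  (0,4): δ = 18.13°  ✓
  (0,5): δ = 130.65°  ·
  (1,2): δ = 145.07°  ·
  (1,3): δ = 102.87°  ·
  (1,4): δ = 11.86°  ✓
  (1,5): δ = 100.66°  ·
  (2,3): δ = 137.80°  ·
  (2,4): δ = 46.79°  ✓
  (2,5): δ = 65.73°  ·
  (3,4): δ = 89.00°  ·
  (3,5): δ = 23.53°  ✓
  (4,5): δ = 67.48°  ·
antipodal pairs: 4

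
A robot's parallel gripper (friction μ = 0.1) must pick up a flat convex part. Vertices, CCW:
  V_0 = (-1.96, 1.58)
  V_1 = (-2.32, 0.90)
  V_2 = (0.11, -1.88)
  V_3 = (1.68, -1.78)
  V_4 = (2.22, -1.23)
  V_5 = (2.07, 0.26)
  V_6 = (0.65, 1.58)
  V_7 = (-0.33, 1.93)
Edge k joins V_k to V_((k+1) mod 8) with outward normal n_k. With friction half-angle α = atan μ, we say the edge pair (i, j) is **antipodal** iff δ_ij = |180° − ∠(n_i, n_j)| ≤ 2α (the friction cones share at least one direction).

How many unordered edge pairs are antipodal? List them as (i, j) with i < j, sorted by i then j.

α = atan 0.1 = 5.71°;  2α = 11.42°
n_0 = (-0.8838, +0.4679)
n_1 = (-0.7529, -0.6581)
n_2 = (+0.0636, -0.9980)
n_3 = (+0.7136, -0.7006)
n_4 = (+0.9950, +0.1002)
n_5 = (+0.6808, +0.7324)
n_6 = (+0.3363, +0.9417)
n_7 = (-0.2099, +0.9777)
  (0,1): δ = 110.95°  ·
  (0,2): δ = 58.46°  ·
  (0,3): δ = 16.58°  ·
  (0,4): δ = 33.65°  ·
  (0,5): δ = 74.99°  ·
  (0,6): δ = 98.24°  ·
  (0,7): δ = 130.02°  ·
  (1,2): δ = 127.51°  ·
  (1,3): δ = 85.63°  ·
  (1,4): δ = 35.41°  ·
  (1,5): δ = 5.93°  ✓
  (1,6): δ = 29.19°  ·
  (1,7): δ = 60.96°  ·
  (2,3): δ = 138.12°  ·
  (2,4): δ = 87.90°  ·
  (2,5): δ = 46.55°  ·
  (2,6): δ = 23.30°  ·
  (2,7): δ = 8.47°  ✓
  (3,4): δ = 129.78°  ·
  (3,5): δ = 88.44°  ·
  (3,6): δ = 65.18°  ·
  (3,7): δ = 33.41°  ·
  (4,5): δ = 138.66°  ·
  (4,6): δ = 115.40°  ·
  (4,7): δ = 83.63°  ·
  (5,6): δ = 156.74°  ·
  (5,7): δ = 124.97°  ·
  (6,7): δ = 148.23°  ·
antipodal pairs: 2

count = 2; pairs: (1,5), (2,7)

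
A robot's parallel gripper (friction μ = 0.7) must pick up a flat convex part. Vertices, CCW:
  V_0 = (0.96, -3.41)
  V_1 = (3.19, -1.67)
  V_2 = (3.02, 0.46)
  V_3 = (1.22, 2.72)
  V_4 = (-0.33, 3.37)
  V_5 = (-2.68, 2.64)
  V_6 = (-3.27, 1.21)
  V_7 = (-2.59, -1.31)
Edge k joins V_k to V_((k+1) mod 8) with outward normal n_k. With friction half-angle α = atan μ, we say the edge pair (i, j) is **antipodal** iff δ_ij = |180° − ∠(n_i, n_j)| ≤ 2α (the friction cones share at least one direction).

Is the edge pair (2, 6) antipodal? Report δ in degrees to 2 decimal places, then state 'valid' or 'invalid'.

α = atan 0.7 = 34.99°;  2α = 69.98°
edge 2: e_2 = (-1.80, +2.26);  n_2 = (+0.7822, +0.6230)
edge 6: e_6 = (+0.68, -2.52);  n_6 = (-0.9655, -0.2605)
∠(n_2, n_6) = 156.57°
δ = |180° − 156.57°| = 23.43°
23.43° ≤ 2α = 69.98°  →  valid

δ = 23.43°, valid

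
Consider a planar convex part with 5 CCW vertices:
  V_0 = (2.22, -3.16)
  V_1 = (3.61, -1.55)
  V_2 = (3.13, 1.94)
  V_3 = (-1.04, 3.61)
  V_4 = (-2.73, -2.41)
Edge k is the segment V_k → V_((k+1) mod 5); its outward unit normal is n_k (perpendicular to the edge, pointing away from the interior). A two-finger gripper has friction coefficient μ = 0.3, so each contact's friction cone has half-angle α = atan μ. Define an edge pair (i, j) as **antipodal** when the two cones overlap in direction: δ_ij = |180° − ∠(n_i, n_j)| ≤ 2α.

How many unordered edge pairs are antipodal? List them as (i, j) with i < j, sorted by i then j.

α = atan 0.3 = 16.70°;  2α = 33.40°
n_0 = (+0.7569, -0.6535)
n_1 = (+0.9907, +0.1363)
n_2 = (+0.3718, +0.9283)
n_3 = (-0.9628, +0.2703)
n_4 = (-0.1498, -0.9887)
  (0,1): δ = 131.36°  ·
  (0,2): δ = 71.02°  ·
  (0,3): δ = 25.12°  ✓
  (0,4): δ = 122.19°  ·
  (1,2): δ = 119.66°  ·
  (1,3): δ = 23.51°  ✓
  (1,4): δ = 73.55°  ·
  (2,3): δ = 83.86°  ·
  (2,4): δ = 13.21°  ✓
  (3,4): δ = 82.93°  ·
antipodal pairs: 3

count = 3; pairs: (0,3), (1,3), (2,4)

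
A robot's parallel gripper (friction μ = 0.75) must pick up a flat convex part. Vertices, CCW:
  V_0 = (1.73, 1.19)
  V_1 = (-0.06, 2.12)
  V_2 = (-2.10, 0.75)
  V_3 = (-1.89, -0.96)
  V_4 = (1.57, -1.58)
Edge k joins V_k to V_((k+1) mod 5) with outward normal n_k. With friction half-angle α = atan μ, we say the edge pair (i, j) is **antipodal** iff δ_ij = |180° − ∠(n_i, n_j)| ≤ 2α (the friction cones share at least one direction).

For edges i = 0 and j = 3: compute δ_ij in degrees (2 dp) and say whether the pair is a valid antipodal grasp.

δ = 17.30°, valid

α = atan 0.75 = 36.87°;  2α = 73.74°
edge 0: e_0 = (-1.79, +0.93);  n_0 = (+0.4610, +0.8874)
edge 3: e_3 = (+3.46, -0.62);  n_3 = (-0.1764, -0.9843)
∠(n_0, n_3) = 162.70°
δ = |180° − 162.70°| = 17.30°
17.30° ≤ 2α = 73.74°  →  valid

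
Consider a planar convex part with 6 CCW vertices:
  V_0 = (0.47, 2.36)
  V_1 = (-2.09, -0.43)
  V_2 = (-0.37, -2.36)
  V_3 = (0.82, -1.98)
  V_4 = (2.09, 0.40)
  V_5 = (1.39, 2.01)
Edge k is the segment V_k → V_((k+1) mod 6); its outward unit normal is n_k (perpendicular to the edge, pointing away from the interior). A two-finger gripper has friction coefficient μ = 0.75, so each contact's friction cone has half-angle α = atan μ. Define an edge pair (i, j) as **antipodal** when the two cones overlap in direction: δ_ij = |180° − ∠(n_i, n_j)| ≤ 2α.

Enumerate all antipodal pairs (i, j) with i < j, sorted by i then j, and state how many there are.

α = atan 0.75 = 36.87°;  2α = 73.74°
n_0 = (-0.7368, +0.6761)
n_1 = (-0.7466, -0.6653)
n_2 = (+0.3042, -0.9526)
n_3 = (+0.8823, -0.4708)
n_4 = (+0.9171, +0.3987)
n_5 = (+0.3556, +0.9346)
  (0,1): δ = 95.75°  ·
  (0,2): δ = 29.75°  ✓
  (0,3): δ = 14.45°  ✓
  (0,4): δ = 66.04°  ✓
  (0,5): δ = 111.71°  ·
  (1,2): δ = 114.00°  ·
  (1,3): δ = 69.79°  ✓
  (1,4): δ = 18.21°  ✓
  (1,5): δ = 27.46°  ✓
  (2,3): δ = 135.79°  ·
  (2,4): δ = 84.21°  ·
  (2,5): δ = 38.54°  ✓
  (3,4): δ = 128.42°  ·
  (3,5): δ = 82.74°  ·
  (4,5): δ = 134.33°  ·
antipodal pairs: 7

count = 7; pairs: (0,2), (0,3), (0,4), (1,3), (1,4), (1,5), (2,5)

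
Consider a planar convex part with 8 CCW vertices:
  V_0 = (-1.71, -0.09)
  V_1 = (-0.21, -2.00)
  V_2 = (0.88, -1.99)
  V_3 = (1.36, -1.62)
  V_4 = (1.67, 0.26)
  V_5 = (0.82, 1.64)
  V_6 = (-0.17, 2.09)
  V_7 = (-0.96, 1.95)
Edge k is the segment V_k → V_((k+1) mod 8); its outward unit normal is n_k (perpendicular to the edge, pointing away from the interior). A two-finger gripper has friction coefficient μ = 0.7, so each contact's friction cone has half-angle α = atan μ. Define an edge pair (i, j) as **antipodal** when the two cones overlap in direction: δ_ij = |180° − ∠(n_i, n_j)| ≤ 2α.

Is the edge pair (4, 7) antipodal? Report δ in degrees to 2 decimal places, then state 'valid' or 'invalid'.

δ = 51.82°, valid

α = atan 0.7 = 34.99°;  2α = 69.98°
edge 4: e_4 = (-0.85, +1.38);  n_4 = (+0.8514, +0.5244)
edge 7: e_7 = (-0.75, -2.04);  n_7 = (-0.9386, +0.3451)
∠(n_4, n_7) = 128.18°
δ = |180° − 128.18°| = 51.82°
51.82° ≤ 2α = 69.98°  →  valid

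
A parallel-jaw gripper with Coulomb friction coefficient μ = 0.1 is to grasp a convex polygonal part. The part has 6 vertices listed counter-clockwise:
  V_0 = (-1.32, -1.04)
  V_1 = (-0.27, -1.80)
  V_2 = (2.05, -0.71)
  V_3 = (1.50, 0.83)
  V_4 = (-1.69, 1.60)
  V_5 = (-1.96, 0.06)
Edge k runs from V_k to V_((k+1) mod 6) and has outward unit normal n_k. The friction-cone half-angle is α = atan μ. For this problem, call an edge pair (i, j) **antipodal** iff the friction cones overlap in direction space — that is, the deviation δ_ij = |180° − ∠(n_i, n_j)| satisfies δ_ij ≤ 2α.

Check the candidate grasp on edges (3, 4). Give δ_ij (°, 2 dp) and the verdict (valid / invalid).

δ = 86.37°, invalid

α = atan 0.1 = 5.71°;  2α = 11.42°
edge 3: e_3 = (-3.19, +0.77);  n_3 = (+0.2346, +0.9721)
edge 4: e_4 = (-0.27, -1.54);  n_4 = (-0.9850, +0.1727)
∠(n_3, n_4) = 93.63°
δ = |180° − 93.63°| = 86.37°
86.37° > 2α = 11.42°  →  invalid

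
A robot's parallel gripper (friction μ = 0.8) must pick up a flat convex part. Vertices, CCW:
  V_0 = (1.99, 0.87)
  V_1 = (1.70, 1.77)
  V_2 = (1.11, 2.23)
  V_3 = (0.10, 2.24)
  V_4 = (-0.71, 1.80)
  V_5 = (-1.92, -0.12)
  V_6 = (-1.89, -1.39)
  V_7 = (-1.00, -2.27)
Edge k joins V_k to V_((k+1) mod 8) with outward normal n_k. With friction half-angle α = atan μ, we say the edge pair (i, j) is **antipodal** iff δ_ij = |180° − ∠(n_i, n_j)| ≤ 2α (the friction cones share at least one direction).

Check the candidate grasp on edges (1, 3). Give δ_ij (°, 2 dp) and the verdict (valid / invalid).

δ = 113.55°, invalid

α = atan 0.8 = 38.66°;  2α = 77.32°
edge 1: e_1 = (-0.59, +0.46);  n_1 = (+0.6149, +0.7886)
edge 3: e_3 = (-0.81, -0.44);  n_3 = (-0.4773, +0.8787)
∠(n_1, n_3) = 66.45°
δ = |180° − 66.45°| = 113.55°
113.55° > 2α = 77.32°  →  invalid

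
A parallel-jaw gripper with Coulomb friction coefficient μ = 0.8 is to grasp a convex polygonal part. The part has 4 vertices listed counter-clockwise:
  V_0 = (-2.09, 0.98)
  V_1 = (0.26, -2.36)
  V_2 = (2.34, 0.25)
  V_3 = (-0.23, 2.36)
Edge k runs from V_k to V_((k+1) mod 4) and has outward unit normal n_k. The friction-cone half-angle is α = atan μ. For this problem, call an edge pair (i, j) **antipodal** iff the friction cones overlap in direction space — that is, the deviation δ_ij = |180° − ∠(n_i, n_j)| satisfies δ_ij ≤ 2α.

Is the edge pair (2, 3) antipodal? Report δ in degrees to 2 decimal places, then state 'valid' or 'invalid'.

δ = 104.04°, invalid

α = atan 0.8 = 38.66°;  2α = 77.32°
edge 2: e_2 = (-2.57, +2.11);  n_2 = (+0.6345, +0.7729)
edge 3: e_3 = (-1.86, -1.38);  n_3 = (-0.5958, +0.8031)
∠(n_2, n_3) = 75.96°
δ = |180° − 75.96°| = 104.04°
104.04° > 2α = 77.32°  →  invalid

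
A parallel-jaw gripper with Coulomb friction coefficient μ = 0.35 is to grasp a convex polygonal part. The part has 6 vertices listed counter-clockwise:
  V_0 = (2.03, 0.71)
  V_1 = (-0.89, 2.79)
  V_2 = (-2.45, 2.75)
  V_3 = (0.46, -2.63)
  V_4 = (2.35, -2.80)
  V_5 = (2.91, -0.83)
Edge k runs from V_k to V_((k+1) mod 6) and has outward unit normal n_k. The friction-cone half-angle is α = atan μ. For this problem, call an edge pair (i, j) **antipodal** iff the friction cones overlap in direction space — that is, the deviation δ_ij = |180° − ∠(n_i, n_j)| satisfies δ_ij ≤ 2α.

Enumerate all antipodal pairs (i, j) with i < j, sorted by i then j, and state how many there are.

count = 4; pairs: (0,2), (0,3), (1,3), (2,5)

α = atan 0.35 = 19.29°;  2α = 38.58°
n_0 = (+0.5802, +0.8145)
n_1 = (-0.0256, +0.9997)
n_2 = (-0.8796, -0.4758)
n_3 = (-0.0896, -0.9960)
n_4 = (+0.9619, -0.2734)
n_5 = (+0.8682, +0.4961)
  (0,1): δ = 143.07°  ·
  (0,2): δ = 26.13°  ✓
  (0,3): δ = 30.32°  ✓
  (0,4): δ = 109.59°  ·
  (0,5): δ = 155.21°  ·
  (1,2): δ = 63.06°  ·
  (1,3): δ = 6.61°  ✓
  (1,4): δ = 72.66°  ·
  (1,5): δ = 118.28°  ·
  (2,3): δ = 123.55°  ·
  (2,4): δ = 44.28°  ·
  (2,5): δ = 1.34°  ✓
  (3,4): δ = 100.73°  ·
  (3,5): δ = 55.12°  ·
  (4,5): δ = 134.39°  ·
antipodal pairs: 4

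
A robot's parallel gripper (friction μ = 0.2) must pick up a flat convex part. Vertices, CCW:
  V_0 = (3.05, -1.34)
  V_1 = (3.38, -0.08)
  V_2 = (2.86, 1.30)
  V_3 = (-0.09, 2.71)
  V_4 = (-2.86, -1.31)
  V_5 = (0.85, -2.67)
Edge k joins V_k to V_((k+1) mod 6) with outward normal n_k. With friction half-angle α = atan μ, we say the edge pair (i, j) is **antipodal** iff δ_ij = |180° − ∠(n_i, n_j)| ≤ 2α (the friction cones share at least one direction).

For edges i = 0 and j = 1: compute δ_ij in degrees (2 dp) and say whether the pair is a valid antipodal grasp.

δ = 144.68°, invalid

α = atan 0.2 = 11.31°;  2α = 22.62°
edge 0: e_0 = (+0.33, +1.26);  n_0 = (+0.9674, -0.2534)
edge 1: e_1 = (-0.52, +1.38);  n_1 = (+0.9358, +0.3526)
∠(n_0, n_1) = 35.32°
δ = |180° − 35.32°| = 144.68°
144.68° > 2α = 22.62°  →  invalid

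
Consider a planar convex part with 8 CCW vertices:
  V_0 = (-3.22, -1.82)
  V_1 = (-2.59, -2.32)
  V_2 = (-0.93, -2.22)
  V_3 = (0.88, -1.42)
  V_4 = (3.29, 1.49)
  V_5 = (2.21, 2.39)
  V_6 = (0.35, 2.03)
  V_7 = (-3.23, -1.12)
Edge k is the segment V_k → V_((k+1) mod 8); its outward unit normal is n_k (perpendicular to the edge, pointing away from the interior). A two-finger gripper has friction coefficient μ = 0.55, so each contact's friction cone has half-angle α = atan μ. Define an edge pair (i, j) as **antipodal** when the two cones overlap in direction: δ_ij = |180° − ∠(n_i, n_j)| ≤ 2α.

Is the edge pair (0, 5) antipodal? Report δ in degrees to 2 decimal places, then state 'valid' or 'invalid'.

δ = 49.39°, valid

α = atan 0.55 = 28.81°;  2α = 57.62°
edge 0: e_0 = (+0.63, -0.50);  n_0 = (-0.6217, -0.7833)
edge 5: e_5 = (-1.86, -0.36);  n_5 = (-0.1900, +0.9818)
∠(n_0, n_5) = 130.61°
δ = |180° − 130.61°| = 49.39°
49.39° ≤ 2α = 57.62°  →  valid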